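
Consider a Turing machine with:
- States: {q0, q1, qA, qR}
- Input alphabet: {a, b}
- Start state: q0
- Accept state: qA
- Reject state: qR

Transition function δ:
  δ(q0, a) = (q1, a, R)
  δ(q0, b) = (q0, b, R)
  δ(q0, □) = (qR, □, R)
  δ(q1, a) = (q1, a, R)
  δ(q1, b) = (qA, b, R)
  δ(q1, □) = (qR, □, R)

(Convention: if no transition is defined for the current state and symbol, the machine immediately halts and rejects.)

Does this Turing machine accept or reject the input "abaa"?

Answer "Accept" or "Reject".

Execution trace:
Initial: [q0]abaa
Step 1: δ(q0, a) = (q1, a, R) → a[q1]baa
Step 2: δ(q1, b) = (qA, b, R) → ab[qA]aa

The machine reaches the accept state qA and halts.

Answer: Accept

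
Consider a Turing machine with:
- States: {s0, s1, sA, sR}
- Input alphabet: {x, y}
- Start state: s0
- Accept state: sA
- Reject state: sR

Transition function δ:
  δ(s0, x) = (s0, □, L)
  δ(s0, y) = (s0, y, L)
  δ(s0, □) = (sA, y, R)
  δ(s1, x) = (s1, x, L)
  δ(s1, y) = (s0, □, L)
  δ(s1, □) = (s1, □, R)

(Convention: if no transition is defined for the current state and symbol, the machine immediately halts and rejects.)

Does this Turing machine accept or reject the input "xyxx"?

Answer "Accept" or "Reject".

Execution trace:
Initial: [s0]xyxx
Step 1: δ(s0, x) = (s0, □, L) → [s0]□□yxx
Step 2: δ(s0, □) = (sA, y, R) → y[sA]□yxx

The machine reaches the accept state sA and halts.

Answer: Accept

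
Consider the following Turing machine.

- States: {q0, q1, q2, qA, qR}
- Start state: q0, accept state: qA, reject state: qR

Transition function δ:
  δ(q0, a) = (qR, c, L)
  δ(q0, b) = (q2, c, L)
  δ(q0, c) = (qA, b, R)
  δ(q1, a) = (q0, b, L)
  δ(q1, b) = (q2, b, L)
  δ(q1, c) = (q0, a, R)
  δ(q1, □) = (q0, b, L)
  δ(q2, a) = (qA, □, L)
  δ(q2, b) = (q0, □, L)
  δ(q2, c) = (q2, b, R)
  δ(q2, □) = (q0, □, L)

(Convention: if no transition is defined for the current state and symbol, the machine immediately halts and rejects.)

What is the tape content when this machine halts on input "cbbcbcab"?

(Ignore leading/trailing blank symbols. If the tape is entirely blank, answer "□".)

Execution trace:
Initial: [q0]cbbcbcab
Step 1: δ(q0, c) = (qA, b, R) → b[qA]bbcbcab

The machine reaches the accept state qA and halts.

Final tape (ignoring leading/trailing blanks): bbbcbcab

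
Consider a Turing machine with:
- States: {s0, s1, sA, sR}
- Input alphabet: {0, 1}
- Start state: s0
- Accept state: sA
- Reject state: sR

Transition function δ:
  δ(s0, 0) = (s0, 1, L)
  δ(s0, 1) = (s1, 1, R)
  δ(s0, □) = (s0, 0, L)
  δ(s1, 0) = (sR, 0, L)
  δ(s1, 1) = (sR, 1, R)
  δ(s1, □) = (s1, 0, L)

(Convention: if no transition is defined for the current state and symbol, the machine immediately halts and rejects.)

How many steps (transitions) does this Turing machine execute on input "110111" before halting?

Execution trace:
Initial: [s0]110111
Step 1: δ(s0, 1) = (s1, 1, R) → 1[s1]10111
Step 2: δ(s1, 1) = (sR, 1, R) → 11[sR]0111

The machine reaches the reject state sR and halts.

The machine executed 2 steps before halting.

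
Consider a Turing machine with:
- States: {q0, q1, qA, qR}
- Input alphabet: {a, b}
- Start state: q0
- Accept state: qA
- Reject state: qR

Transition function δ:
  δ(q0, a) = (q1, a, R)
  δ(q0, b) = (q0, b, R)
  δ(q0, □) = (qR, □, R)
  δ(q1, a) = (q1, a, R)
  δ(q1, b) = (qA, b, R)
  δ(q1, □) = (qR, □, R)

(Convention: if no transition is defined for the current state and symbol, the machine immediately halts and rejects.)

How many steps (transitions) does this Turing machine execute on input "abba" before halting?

Execution trace:
Initial: [q0]abba
Step 1: δ(q0, a) = (q1, a, R) → a[q1]bba
Step 2: δ(q1, b) = (qA, b, R) → ab[qA]ba

The machine reaches the accept state qA and halts.

The machine executed 2 steps before halting.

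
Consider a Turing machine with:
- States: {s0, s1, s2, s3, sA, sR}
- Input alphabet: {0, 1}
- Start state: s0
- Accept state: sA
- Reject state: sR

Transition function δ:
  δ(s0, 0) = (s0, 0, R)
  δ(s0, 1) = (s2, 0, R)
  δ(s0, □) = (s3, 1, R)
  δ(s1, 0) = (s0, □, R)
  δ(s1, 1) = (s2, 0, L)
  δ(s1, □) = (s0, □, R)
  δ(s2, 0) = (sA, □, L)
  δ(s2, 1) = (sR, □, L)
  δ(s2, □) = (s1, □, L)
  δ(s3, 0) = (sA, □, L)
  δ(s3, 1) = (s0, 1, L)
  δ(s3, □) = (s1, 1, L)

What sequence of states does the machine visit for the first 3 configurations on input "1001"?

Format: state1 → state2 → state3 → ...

Execution trace:
Initial: [s0]1001
Step 1: δ(s0, 1) = (s2, 0, R) → 0[s2]001
Step 2: δ(s2, 0) = (sA, □, L) → [sA]0□01

The machine reaches the accept state sA and halts.

State sequence: s0 → s2 → sA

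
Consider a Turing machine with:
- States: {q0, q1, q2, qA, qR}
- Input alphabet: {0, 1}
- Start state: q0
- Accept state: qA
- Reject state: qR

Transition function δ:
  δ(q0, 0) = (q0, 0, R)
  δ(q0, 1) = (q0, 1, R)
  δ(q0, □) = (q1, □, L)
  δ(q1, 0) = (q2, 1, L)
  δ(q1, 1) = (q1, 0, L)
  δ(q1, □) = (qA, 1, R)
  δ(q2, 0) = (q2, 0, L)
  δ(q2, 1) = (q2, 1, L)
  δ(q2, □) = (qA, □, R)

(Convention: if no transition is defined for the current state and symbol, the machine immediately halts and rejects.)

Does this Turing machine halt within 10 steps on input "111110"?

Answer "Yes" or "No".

Execution trace:
Initial: [q0]111110
Step 1: δ(q0, 1) = (q0, 1, R) → 1[q0]11110
Step 2: δ(q0, 1) = (q0, 1, R) → 11[q0]1110
Step 3: δ(q0, 1) = (q0, 1, R) → 111[q0]110
Step 4: δ(q0, 1) = (q0, 1, R) → 1111[q0]10
Step 5: δ(q0, 1) = (q0, 1, R) → 11111[q0]0
Step 6: δ(q0, 0) = (q0, 0, R) → 111110[q0]□
Step 7: δ(q0, □) = (q1, □, L) → 11111[q1]0□
Step 8: δ(q1, 0) = (q2, 1, L) → 1111[q2]11□
Step 9: δ(q2, 1) = (q2, 1, L) → 111[q2]111□
Step 10: δ(q2, 1) = (q2, 1, L) → 11[q2]1111□

The machine has not reached a halting state after 10 steps.
The machine did not halt within the 10-step bound.

Answer: No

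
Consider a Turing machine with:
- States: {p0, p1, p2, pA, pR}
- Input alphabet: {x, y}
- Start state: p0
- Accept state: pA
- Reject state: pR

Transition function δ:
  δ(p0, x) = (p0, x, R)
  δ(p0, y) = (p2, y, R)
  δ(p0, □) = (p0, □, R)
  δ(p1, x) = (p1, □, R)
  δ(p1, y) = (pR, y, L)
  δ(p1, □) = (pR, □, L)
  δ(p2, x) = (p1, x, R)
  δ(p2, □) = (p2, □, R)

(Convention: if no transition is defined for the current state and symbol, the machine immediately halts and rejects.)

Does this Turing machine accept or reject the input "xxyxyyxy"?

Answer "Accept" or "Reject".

Execution trace:
Initial: [p0]xxyxyyxy
Step 1: δ(p0, x) = (p0, x, R) → x[p0]xyxyyxy
Step 2: δ(p0, x) = (p0, x, R) → xx[p0]yxyyxy
Step 3: δ(p0, y) = (p2, y, R) → xxy[p2]xyyxy
Step 4: δ(p2, x) = (p1, x, R) → xxyx[p1]yyxy
Step 5: δ(p1, y) = (pR, y, L) → xxy[pR]xyyxy

The machine reaches the reject state pR and halts.

Answer: Reject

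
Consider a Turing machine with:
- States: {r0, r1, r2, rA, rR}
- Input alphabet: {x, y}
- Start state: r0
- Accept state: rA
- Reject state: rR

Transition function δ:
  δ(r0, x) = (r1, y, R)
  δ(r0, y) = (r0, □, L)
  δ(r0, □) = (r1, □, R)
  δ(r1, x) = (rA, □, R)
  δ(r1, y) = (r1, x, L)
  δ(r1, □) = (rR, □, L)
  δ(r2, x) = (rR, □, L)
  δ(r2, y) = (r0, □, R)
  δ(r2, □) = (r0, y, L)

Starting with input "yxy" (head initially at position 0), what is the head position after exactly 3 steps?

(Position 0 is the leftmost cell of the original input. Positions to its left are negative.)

Execution trace (head position shown):
Step 0: [r0]yxy  (head at position 0)
Step 1: move left → [r0]□□xy  (head at position -1)
Step 2: move right → □[r1]□xy  (head at position 0)
Step 3: move left → [rR]□□xy  (head at position -1)

After 3 steps, the head is at position -1.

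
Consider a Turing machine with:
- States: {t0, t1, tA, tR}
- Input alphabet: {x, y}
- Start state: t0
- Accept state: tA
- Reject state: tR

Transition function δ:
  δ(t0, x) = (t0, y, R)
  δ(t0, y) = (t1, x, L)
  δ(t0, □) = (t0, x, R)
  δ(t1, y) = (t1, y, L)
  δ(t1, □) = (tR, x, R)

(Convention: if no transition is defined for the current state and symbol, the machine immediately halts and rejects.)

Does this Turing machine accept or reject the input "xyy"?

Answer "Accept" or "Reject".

Execution trace:
Initial: [t0]xyy
Step 1: δ(t0, x) = (t0, y, R) → y[t0]yy
Step 2: δ(t0, y) = (t1, x, L) → [t1]yxy
Step 3: δ(t1, y) = (t1, y, L) → [t1]□yxy
Step 4: δ(t1, □) = (tR, x, R) → x[tR]yxy

The machine reaches the reject state tR and halts.

Answer: Reject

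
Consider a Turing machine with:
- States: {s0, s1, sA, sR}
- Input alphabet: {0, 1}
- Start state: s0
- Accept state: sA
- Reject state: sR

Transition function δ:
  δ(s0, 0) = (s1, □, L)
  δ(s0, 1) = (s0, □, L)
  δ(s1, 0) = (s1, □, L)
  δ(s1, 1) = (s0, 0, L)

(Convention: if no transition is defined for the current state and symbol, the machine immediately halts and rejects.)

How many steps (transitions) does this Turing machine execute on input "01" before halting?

Execution trace:
Initial: [s0]01
Step 1: δ(s0, 0) = (s1, □, L) → [s1]□□1

No transition is defined for δ(s1, □). By convention the machine halts and rejects.

The machine executed 1 step before halting.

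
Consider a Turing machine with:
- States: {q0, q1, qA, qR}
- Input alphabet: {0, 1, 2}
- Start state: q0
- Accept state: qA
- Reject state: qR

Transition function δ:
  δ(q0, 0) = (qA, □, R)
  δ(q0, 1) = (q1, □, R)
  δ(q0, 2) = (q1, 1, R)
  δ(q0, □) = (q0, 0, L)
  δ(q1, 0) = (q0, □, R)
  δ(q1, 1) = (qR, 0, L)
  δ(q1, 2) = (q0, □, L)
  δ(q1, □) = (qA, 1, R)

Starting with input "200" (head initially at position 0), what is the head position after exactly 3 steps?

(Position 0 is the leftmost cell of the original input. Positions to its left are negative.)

Execution trace (head position shown):
Step 0: [q0]200  (head at position 0)
Step 1: move right → 1[q1]00  (head at position 1)
Step 2: move right → 1□[q0]0  (head at position 2)
Step 3: move right → 1□□[qA]□  (head at position 3)

After 3 steps, the head is at position 3.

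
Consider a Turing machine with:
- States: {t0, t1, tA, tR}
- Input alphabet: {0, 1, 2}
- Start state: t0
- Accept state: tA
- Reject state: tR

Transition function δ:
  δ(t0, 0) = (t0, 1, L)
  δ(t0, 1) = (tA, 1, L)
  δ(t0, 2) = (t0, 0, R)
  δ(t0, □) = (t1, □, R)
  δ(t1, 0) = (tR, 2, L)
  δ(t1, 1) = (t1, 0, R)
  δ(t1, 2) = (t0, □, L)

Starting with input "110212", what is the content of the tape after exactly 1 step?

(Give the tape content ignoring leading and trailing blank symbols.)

Execution trace:
Initial: [t0]110212
Step 1: δ(t0, 1) = (tA, 1, L) → [tA]□110212

The machine reaches the accept state tA and halts.

After 1 step, the tape (ignoring leading/trailing blanks) is: 110212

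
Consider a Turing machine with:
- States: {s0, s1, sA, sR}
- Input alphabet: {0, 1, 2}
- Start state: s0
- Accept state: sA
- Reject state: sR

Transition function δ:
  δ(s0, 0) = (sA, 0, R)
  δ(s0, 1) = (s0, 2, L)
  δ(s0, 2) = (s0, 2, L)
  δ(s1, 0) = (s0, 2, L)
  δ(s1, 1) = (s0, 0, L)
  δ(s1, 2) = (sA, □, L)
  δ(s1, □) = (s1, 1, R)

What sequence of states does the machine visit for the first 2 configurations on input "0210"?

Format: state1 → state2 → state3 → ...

Execution trace:
Initial: [s0]0210
Step 1: δ(s0, 0) = (sA, 0, R) → 0[sA]210

The machine reaches the accept state sA and halts.

State sequence: s0 → sA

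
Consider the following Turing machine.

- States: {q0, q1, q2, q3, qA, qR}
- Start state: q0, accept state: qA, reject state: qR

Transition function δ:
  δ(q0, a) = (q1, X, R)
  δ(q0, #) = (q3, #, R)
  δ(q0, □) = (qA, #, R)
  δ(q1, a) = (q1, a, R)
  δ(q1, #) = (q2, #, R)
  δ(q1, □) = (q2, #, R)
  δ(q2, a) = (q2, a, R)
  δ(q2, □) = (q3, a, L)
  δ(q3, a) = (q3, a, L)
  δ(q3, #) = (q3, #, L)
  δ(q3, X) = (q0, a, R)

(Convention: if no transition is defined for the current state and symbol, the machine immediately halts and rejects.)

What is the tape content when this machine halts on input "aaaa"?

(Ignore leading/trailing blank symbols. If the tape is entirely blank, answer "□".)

Execution trace:
Initial: [q0]aaaa
Step 1: δ(q0, a) = (q1, X, R) → X[q1]aaa
Step 2: δ(q1, a) = (q1, a, R) → Xa[q1]aa
Step 3: δ(q1, a) = (q1, a, R) → Xaa[q1]a
Step 4: δ(q1, a) = (q1, a, R) → Xaaa[q1]□
Step 5: δ(q1, □) = (q2, #, R) → Xaaa#[q2]□
Step 6: δ(q2, □) = (q3, a, L) → Xaaa[q3]#a
Step 7: δ(q3, #) = (q3, #, L) → Xaa[q3]a#a
Step 8: δ(q3, a) = (q3, a, L) → Xa[q3]aa#a
Step 9: δ(q3, a) = (q3, a, L) → X[q3]aaa#a
Step 10: δ(q3, a) = (q3, a, L) → [q3]Xaaa#a
Step 11: δ(q3, X) = (q0, a, R) → a[q0]aaa#a
Step 12: δ(q0, a) = (q1, X, R) → aX[q1]aa#a
Step 13: δ(q1, a) = (q1, a, R) → aXa[q1]a#a
Step 14: δ(q1, a) = (q1, a, R) → aXaa[q1]#a
Step 15: δ(q1, #) = (q2, #, R) → aXaa#[q2]a
Step 16: δ(q2, a) = (q2, a, R) → aXaa#a[q2]□
Step 17: δ(q2, □) = (q3, a, L) → aXaa#[q3]aa
Step 18: δ(q3, a) = (q3, a, L) → aXaa[q3]#aa
Step 19: δ(q3, #) = (q3, #, L) → aXa[q3]a#aa
Step 20: δ(q3, a) = (q3, a, L) → aX[q3]aa#aa
Step 21: δ(q3, a) = (q3, a, L) → a[q3]Xaa#aa
Step 22: δ(q3, X) = (q0, a, R) → aa[q0]aa#aa
Step 23: δ(q0, a) = (q1, X, R) → aaX[q1]a#aa
Step 24: δ(q1, a) = (q1, a, R) → aaXa[q1]#aa
Step 25: δ(q1, #) = (q2, #, R) → aaXa#[q2]aa
Step 26: δ(q2, a) = (q2, a, R) → aaXa#a[q2]a
Step 27: δ(q2, a) = (q2, a, R) → aaXa#aa[q2]□
Step 28: δ(q2, □) = (q3, a, L) → aaXa#a[q3]aa
Step 29: δ(q3, a) = (q3, a, L) → aaXa#[q3]aaa
Step 30: δ(q3, a) = (q3, a, L) → aaXa[q3]#aaa
Step 31: δ(q3, #) = (q3, #, L) → aaX[q3]a#aaa
Step 32: δ(q3, a) = (q3, a, L) → aa[q3]Xa#aaa
Step 33: δ(q3, X) = (q0, a, R) → aaa[q0]a#aaa
Step 34: δ(q0, a) = (q1, X, R) → aaaX[q1]#aaa
Step 35: δ(q1, #) = (q2, #, R) → aaaX#[q2]aaa
Step 36: δ(q2, a) = (q2, a, R) → aaaX#a[q2]aa
Step 37: δ(q2, a) = (q2, a, R) → aaaX#aa[q2]a
Step 38: δ(q2, a) = (q2, a, R) → aaaX#aaa[q2]□
Step 39: δ(q2, □) = (q3, a, L) → aaaX#aa[q3]aa
Step 40: δ(q3, a) = (q3, a, L) → aaaX#a[q3]aaa
Step 41: δ(q3, a) = (q3, a, L) → aaaX#[q3]aaaa
Step 42: δ(q3, a) = (q3, a, L) → aaaX[q3]#aaaa
Step 43: δ(q3, #) = (q3, #, L) → aaa[q3]X#aaaa
Step 44: δ(q3, X) = (q0, a, R) → aaaa[q0]#aaaa
Step 45: δ(q0, #) = (q3, #, R) → aaaa#[q3]aaaa
Step 46: δ(q3, a) = (q3, a, L) → aaaa[q3]#aaaa
Step 47: δ(q3, #) = (q3, #, L) → aaa[q3]a#aaaa
Step 48: δ(q3, a) = (q3, a, L) → aa[q3]aa#aaaa
Step 49: δ(q3, a) = (q3, a, L) → a[q3]aaa#aaaa
Step 50: δ(q3, a) = (q3, a, L) → [q3]aaaa#aaaa
Step 51: δ(q3, a) = (q3, a, L) → [q3]□aaaa#aaaa

No transition is defined for δ(q3, □). By convention the machine halts and rejects.

Final tape (ignoring leading/trailing blanks): aaaa#aaaa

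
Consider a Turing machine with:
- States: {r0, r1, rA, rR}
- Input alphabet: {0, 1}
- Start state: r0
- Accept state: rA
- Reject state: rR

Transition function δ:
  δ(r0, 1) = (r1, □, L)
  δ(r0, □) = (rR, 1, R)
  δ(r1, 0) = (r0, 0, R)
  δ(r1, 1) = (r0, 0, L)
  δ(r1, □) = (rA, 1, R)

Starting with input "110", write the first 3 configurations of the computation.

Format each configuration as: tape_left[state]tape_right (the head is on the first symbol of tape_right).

Transitions applied:
Step 1: δ(r0, 1) = (r1, □, L)
Step 2: δ(r1, □) = (rA, 1, R)

The first 3 configurations are:
[r0]110 ⊢ [r1]□□10 ⊢ 1[rA]□10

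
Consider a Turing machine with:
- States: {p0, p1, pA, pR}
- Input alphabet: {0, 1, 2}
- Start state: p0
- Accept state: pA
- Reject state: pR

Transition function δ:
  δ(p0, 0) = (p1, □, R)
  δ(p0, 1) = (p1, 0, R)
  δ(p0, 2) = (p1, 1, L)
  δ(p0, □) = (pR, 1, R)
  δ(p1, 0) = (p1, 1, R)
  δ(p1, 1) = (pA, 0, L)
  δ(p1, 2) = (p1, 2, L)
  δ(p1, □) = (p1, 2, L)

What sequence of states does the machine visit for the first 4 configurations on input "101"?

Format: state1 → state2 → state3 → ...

Execution trace:
Initial: [p0]101
Step 1: δ(p0, 1) = (p1, 0, R) → 0[p1]01
Step 2: δ(p1, 0) = (p1, 1, R) → 01[p1]1
Step 3: δ(p1, 1) = (pA, 0, L) → 0[pA]10

The machine reaches the accept state pA and halts.

State sequence: p0 → p1 → p1 → pA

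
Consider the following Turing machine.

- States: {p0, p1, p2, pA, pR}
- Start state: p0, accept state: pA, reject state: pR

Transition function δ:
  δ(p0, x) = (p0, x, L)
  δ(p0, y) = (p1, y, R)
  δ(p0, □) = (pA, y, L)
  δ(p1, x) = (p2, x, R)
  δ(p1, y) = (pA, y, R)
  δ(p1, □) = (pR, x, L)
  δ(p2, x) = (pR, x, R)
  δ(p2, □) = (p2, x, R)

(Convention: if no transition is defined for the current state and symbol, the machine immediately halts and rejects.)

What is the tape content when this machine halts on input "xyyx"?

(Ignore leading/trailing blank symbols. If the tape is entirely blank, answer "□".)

Execution trace:
Initial: [p0]xyyx
Step 1: δ(p0, x) = (p0, x, L) → [p0]□xyyx
Step 2: δ(p0, □) = (pA, y, L) → [pA]□yxyyx

The machine reaches the accept state pA and halts.

Final tape (ignoring leading/trailing blanks): yxyyx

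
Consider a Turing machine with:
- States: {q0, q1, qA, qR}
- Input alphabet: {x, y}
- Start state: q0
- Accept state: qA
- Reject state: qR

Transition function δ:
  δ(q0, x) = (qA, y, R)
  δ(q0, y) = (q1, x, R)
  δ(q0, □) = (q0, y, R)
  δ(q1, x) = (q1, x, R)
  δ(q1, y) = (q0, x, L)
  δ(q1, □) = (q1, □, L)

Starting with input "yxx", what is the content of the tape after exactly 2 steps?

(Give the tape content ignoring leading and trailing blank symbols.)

Execution trace:
Initial: [q0]yxx
Step 1: δ(q0, y) = (q1, x, R) → x[q1]xx
Step 2: δ(q1, x) = (q1, x, R) → xx[q1]x

After 2 steps, the tape (ignoring leading/trailing blanks) is: xxx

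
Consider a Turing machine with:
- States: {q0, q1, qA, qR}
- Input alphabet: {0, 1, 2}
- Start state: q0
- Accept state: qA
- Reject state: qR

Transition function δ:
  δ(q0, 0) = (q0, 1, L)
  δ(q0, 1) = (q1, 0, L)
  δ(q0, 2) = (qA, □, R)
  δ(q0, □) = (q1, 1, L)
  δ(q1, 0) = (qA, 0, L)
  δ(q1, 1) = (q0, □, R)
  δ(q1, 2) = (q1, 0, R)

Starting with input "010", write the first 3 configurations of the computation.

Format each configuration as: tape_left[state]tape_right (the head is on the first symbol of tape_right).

Transitions applied:
Step 1: δ(q0, 0) = (q0, 1, L)
Step 2: δ(q0, □) = (q1, 1, L)

The first 3 configurations are:
[q0]010 ⊢ [q0]□110 ⊢ [q1]□1110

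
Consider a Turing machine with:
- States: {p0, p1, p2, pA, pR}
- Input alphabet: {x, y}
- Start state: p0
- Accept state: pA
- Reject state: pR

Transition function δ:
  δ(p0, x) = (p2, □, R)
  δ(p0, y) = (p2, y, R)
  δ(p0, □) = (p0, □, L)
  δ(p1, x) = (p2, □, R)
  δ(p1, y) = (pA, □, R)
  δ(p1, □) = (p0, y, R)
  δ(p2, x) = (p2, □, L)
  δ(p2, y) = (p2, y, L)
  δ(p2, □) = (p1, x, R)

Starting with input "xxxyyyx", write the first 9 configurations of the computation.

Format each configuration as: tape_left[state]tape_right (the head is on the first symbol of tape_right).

Transitions applied:
Step 1: δ(p0, x) = (p2, □, R)
Step 2: δ(p2, x) = (p2, □, L)
Step 3: δ(p2, □) = (p1, x, R)
Step 4: δ(p1, □) = (p0, y, R)
Step 5: δ(p0, x) = (p2, □, R)
Step 6: δ(p2, y) = (p2, y, L)
Step 7: δ(p2, □) = (p1, x, R)
Step 8: δ(p1, y) = (pA, □, R)

The first 9 configurations are:
[p0]xxxyyyx ⊢ □[p2]xxyyyx ⊢ [p2]□□xyyyx ⊢ x[p1]□xyyyx ⊢ xy[p0]xyyyx ⊢ xy□[p2]yyyx ⊢ xy[p2]□yyyx ⊢ xyx[p1]yyyx ⊢ xyx□[pA]yyx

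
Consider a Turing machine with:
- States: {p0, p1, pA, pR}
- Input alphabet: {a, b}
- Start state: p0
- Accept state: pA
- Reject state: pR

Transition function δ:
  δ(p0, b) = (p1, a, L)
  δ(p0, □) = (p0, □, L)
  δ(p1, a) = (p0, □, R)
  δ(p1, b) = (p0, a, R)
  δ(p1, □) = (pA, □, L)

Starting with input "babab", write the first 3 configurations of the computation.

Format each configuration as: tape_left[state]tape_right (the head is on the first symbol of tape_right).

Transitions applied:
Step 1: δ(p0, b) = (p1, a, L)
Step 2: δ(p1, □) = (pA, □, L)

The first 3 configurations are:
[p0]babab ⊢ [p1]□aabab ⊢ [pA]□□aabab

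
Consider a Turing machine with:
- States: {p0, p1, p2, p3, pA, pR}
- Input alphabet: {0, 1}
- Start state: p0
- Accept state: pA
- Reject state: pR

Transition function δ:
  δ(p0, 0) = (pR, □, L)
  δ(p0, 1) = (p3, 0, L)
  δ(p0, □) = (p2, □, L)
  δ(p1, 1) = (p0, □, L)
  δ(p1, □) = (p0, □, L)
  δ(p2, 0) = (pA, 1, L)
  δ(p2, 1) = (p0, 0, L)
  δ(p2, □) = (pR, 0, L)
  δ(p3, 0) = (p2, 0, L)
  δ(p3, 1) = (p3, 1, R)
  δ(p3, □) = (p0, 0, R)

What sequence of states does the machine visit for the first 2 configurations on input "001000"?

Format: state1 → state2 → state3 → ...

Execution trace:
Initial: [p0]001000
Step 1: δ(p0, 0) = (pR, □, L) → [pR]□□01000

The machine reaches the reject state pR and halts.

State sequence: p0 → pR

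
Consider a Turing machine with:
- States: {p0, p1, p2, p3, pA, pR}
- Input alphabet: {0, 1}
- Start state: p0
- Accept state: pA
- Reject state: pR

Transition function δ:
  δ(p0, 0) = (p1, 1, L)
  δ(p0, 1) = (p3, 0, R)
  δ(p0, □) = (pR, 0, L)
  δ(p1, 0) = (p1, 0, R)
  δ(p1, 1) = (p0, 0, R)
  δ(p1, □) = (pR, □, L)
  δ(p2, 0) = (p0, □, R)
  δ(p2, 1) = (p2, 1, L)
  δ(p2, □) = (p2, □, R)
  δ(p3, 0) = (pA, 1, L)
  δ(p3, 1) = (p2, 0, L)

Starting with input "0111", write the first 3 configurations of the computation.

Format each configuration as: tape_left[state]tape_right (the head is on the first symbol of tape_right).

Transitions applied:
Step 1: δ(p0, 0) = (p1, 1, L)
Step 2: δ(p1, □) = (pR, □, L)

The first 3 configurations are:
[p0]0111 ⊢ [p1]□1111 ⊢ [pR]□□1111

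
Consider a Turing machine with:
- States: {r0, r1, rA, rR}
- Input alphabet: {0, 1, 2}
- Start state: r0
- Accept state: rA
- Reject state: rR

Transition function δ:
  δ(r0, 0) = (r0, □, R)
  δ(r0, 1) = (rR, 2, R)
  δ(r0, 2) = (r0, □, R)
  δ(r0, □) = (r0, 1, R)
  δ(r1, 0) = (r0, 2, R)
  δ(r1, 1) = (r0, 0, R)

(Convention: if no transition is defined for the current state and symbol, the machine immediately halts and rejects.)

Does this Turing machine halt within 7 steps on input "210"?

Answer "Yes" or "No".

Execution trace:
Initial: [r0]210
Step 1: δ(r0, 2) = (r0, □, R) → □[r0]10
Step 2: δ(r0, 1) = (rR, 2, R) → □2[rR]0

The machine reaches the reject state rR and halts.
The machine halted after 2 steps (within the 7-step bound).

Answer: Yes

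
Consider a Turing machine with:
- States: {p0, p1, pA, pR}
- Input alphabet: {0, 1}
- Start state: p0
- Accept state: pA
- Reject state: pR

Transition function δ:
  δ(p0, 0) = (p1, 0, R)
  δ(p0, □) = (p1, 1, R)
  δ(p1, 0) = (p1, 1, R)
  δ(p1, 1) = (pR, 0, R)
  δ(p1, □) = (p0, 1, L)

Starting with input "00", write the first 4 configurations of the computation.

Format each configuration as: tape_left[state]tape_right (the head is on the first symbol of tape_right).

Transitions applied:
Step 1: δ(p0, 0) = (p1, 0, R)
Step 2: δ(p1, 0) = (p1, 1, R)
Step 3: δ(p1, □) = (p0, 1, L)

The first 4 configurations are:
[p0]00 ⊢ 0[p1]0 ⊢ 01[p1]□ ⊢ 0[p0]11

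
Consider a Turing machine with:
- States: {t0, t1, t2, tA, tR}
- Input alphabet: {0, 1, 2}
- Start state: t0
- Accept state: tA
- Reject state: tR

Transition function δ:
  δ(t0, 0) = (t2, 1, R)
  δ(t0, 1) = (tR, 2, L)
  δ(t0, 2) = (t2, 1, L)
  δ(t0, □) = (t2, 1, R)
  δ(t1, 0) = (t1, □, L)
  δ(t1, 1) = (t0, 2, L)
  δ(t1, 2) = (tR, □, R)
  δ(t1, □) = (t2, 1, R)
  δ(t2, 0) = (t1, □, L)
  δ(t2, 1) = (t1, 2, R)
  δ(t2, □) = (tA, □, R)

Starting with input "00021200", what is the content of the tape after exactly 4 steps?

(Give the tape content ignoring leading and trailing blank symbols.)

Execution trace:
Initial: [t0]00021200
Step 1: δ(t0, 0) = (t2, 1, R) → 1[t2]0021200
Step 2: δ(t2, 0) = (t1, □, L) → [t1]1□021200
Step 3: δ(t1, 1) = (t0, 2, L) → [t0]□2□021200
Step 4: δ(t0, □) = (t2, 1, R) → 1[t2]2□021200

No transition is defined for δ(t2, 2). By convention the machine halts and rejects.

After 4 steps, the tape (ignoring leading/trailing blanks) is: 12□021200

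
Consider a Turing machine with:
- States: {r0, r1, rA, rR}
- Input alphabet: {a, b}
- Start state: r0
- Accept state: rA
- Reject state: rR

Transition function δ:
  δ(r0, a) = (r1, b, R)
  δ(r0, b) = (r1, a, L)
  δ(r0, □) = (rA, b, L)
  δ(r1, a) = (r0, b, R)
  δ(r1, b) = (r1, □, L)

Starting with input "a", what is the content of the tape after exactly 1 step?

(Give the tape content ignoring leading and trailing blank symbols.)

Execution trace:
Initial: [r0]a
Step 1: δ(r0, a) = (r1, b, R) → b[r1]□

No transition is defined for δ(r1, □). By convention the machine halts and rejects.

After 1 step, the tape (ignoring leading/trailing blanks) is: b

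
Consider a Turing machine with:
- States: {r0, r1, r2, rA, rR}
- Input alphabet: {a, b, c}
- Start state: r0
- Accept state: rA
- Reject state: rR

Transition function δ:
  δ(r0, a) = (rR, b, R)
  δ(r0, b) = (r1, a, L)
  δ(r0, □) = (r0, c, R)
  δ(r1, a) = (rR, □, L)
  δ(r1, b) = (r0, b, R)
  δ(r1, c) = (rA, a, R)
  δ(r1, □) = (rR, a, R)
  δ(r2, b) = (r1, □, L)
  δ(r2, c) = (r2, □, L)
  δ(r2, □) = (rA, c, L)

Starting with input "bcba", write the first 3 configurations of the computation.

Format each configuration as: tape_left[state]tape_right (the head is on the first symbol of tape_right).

Transitions applied:
Step 1: δ(r0, b) = (r1, a, L)
Step 2: δ(r1, □) = (rR, a, R)

The first 3 configurations are:
[r0]bcba ⊢ [r1]□acba ⊢ a[rR]acba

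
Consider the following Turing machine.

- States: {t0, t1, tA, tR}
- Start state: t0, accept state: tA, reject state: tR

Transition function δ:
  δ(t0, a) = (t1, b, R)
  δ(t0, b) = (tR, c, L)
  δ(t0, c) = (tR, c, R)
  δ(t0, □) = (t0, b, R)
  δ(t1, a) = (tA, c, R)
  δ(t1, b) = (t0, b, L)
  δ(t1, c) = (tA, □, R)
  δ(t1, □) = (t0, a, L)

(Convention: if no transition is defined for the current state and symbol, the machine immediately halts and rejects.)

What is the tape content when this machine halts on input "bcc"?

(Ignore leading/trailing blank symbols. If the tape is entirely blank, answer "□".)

Execution trace:
Initial: [t0]bcc
Step 1: δ(t0, b) = (tR, c, L) → [tR]□ccc

The machine reaches the reject state tR and halts.

Final tape (ignoring leading/trailing blanks): ccc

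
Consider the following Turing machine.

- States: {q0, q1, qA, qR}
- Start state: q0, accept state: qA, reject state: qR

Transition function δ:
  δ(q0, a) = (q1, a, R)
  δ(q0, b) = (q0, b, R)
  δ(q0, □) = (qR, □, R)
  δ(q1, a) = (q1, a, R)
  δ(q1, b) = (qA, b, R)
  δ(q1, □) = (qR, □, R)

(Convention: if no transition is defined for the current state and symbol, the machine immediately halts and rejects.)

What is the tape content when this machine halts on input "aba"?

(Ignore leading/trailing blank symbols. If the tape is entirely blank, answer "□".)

Execution trace:
Initial: [q0]aba
Step 1: δ(q0, a) = (q1, a, R) → a[q1]ba
Step 2: δ(q1, b) = (qA, b, R) → ab[qA]a

The machine reaches the accept state qA and halts.

Final tape (ignoring leading/trailing blanks): aba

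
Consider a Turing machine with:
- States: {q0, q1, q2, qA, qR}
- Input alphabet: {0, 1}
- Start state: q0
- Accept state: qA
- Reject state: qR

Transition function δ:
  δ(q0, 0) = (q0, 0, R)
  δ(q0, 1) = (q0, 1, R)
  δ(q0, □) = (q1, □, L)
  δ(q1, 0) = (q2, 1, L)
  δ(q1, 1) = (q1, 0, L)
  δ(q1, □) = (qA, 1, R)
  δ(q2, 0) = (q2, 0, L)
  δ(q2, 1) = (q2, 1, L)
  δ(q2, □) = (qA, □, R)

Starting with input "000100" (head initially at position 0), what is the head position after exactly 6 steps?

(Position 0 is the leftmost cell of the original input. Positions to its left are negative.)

Execution trace (head position shown):
Step 0: [q0]000100  (head at position 0)
Step 1: move right → 0[q0]00100  (head at position 1)
Step 2: move right → 00[q0]0100  (head at position 2)
Step 3: move right → 000[q0]100  (head at position 3)
Step 4: move right → 0001[q0]00  (head at position 4)
Step 5: move right → 00010[q0]0  (head at position 5)
Step 6: move right → 000100[q0]□  (head at position 6)

After 6 steps, the head is at position 6.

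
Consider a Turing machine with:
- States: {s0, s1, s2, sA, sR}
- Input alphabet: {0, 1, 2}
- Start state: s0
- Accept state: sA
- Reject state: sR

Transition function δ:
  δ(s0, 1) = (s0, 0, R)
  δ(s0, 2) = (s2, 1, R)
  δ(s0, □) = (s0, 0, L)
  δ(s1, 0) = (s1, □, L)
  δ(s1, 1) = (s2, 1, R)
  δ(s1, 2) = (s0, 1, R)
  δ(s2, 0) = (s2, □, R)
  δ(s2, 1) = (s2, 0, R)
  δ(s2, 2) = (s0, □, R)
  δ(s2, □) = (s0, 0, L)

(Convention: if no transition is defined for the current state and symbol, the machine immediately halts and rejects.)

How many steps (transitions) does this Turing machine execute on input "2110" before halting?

Execution trace:
Initial: [s0]2110
Step 1: δ(s0, 2) = (s2, 1, R) → 1[s2]110
Step 2: δ(s2, 1) = (s2, 0, R) → 10[s2]10
Step 3: δ(s2, 1) = (s2, 0, R) → 100[s2]0
Step 4: δ(s2, 0) = (s2, □, R) → 100□[s2]□
Step 5: δ(s2, □) = (s0, 0, L) → 100[s0]□0
Step 6: δ(s0, □) = (s0, 0, L) → 10[s0]000

No transition is defined for δ(s0, 0). By convention the machine halts and rejects.

The machine executed 6 steps before halting.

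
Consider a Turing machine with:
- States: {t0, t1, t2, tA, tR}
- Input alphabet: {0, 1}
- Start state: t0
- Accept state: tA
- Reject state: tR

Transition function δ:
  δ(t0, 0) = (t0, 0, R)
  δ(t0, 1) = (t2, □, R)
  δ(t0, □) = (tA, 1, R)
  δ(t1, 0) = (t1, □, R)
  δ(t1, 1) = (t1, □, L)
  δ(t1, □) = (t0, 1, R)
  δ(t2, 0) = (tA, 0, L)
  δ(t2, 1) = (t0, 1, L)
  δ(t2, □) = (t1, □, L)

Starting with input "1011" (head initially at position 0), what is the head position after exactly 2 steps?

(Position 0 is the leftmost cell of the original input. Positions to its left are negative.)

Execution trace (head position shown):
Step 0: [t0]1011  (head at position 0)
Step 1: move right → □[t2]011  (head at position 1)
Step 2: move left → [tA]□011  (head at position 0)

After 2 steps, the head is at position 0.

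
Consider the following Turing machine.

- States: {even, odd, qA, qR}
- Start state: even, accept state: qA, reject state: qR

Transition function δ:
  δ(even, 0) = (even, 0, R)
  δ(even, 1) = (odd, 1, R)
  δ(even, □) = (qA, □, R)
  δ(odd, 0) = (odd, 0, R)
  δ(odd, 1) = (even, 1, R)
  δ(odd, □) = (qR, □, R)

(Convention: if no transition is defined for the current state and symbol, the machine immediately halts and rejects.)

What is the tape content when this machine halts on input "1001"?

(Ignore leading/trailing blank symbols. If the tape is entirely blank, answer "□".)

Execution trace:
Initial: [even]1001
Step 1: δ(even, 1) = (odd, 1, R) → 1[odd]001
Step 2: δ(odd, 0) = (odd, 0, R) → 10[odd]01
Step 3: δ(odd, 0) = (odd, 0, R) → 100[odd]1
Step 4: δ(odd, 1) = (even, 1, R) → 1001[even]□
Step 5: δ(even, □) = (qA, □, R) → 1001□[qA]□

The machine reaches the accept state qA and halts.

Final tape (ignoring leading/trailing blanks): 1001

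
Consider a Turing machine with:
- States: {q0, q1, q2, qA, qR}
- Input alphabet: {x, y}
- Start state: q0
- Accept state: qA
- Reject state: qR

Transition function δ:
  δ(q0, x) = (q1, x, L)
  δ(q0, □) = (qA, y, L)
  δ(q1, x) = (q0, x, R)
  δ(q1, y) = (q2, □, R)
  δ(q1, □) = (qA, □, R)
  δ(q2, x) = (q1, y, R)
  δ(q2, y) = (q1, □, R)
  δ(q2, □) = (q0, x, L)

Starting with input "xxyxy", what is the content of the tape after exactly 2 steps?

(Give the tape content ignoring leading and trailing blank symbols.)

Execution trace:
Initial: [q0]xxyxy
Step 1: δ(q0, x) = (q1, x, L) → [q1]□xxyxy
Step 2: δ(q1, □) = (qA, □, R) → □[qA]xxyxy

The machine reaches the accept state qA and halts.

After 2 steps, the tape (ignoring leading/trailing blanks) is: xxyxy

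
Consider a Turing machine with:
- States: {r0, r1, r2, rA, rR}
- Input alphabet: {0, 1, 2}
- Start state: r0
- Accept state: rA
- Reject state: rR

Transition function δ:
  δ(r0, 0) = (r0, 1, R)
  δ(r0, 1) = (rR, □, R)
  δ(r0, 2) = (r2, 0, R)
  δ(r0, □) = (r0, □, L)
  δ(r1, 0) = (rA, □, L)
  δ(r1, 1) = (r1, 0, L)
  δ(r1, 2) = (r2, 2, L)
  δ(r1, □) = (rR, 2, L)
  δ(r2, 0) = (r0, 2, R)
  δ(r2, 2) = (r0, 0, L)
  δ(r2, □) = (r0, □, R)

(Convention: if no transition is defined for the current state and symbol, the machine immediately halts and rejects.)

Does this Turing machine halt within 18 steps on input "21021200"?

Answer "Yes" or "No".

Execution trace:
Initial: [r0]21021200
Step 1: δ(r0, 2) = (r2, 0, R) → 0[r2]1021200

No transition is defined for δ(r2, 1). By convention the machine halts and rejects.
The machine halted after 1 step (within the 18-step bound).

Answer: Yes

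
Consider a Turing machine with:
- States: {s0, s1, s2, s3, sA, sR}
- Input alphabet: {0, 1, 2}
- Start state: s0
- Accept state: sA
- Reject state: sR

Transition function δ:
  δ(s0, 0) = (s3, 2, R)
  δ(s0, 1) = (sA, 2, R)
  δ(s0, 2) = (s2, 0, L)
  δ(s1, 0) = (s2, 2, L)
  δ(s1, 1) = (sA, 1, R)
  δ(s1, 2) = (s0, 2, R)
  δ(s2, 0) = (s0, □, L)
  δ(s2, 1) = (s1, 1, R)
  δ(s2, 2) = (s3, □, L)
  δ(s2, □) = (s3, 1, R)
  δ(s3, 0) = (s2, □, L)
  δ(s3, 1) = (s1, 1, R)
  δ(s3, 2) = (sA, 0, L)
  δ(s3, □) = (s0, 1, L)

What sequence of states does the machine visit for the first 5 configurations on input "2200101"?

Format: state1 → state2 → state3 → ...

Execution trace:
Initial: [s0]2200101
Step 1: δ(s0, 2) = (s2, 0, L) → [s2]□0200101
Step 2: δ(s2, □) = (s3, 1, R) → 1[s3]0200101
Step 3: δ(s3, 0) = (s2, □, L) → [s2]1□200101
Step 4: δ(s2, 1) = (s1, 1, R) → 1[s1]□200101

No transition is defined for δ(s1, □). By convention the machine halts and rejects.

State sequence: s0 → s2 → s3 → s2 → s1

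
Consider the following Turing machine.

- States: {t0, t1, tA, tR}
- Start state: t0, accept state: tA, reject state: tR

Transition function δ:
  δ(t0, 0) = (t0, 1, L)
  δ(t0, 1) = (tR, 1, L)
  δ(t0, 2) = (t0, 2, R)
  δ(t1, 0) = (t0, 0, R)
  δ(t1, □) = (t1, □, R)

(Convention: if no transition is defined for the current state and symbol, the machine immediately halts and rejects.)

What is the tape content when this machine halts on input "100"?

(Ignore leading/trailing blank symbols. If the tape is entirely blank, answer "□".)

Execution trace:
Initial: [t0]100
Step 1: δ(t0, 1) = (tR, 1, L) → [tR]□100

The machine reaches the reject state tR and halts.

Final tape (ignoring leading/trailing blanks): 100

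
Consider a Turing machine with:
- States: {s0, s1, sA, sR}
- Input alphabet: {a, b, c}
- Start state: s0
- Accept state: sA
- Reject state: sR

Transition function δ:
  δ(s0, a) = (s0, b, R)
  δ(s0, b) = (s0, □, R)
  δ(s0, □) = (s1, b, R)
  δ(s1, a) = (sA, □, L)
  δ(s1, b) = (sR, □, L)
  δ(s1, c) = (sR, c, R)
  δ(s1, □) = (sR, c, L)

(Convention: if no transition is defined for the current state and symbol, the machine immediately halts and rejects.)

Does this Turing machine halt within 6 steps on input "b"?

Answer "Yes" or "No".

Execution trace:
Initial: [s0]b
Step 1: δ(s0, b) = (s0, □, R) → □[s0]□
Step 2: δ(s0, □) = (s1, b, R) → □b[s1]□
Step 3: δ(s1, □) = (sR, c, L) → □[sR]bc

The machine reaches the reject state sR and halts.
The machine halted after 3 steps (within the 6-step bound).

Answer: Yes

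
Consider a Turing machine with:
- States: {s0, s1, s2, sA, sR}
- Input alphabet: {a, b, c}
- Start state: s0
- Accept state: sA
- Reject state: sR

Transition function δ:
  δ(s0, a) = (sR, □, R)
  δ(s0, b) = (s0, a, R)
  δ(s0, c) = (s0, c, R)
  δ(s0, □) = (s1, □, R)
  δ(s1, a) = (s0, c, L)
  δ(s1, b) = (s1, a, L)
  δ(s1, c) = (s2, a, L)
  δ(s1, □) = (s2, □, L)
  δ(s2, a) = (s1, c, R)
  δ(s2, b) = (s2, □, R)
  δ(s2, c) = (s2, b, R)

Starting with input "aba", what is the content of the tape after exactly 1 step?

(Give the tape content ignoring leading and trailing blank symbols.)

Execution trace:
Initial: [s0]aba
Step 1: δ(s0, a) = (sR, □, R) → □[sR]ba

The machine reaches the reject state sR and halts.

After 1 step, the tape (ignoring leading/trailing blanks) is: ba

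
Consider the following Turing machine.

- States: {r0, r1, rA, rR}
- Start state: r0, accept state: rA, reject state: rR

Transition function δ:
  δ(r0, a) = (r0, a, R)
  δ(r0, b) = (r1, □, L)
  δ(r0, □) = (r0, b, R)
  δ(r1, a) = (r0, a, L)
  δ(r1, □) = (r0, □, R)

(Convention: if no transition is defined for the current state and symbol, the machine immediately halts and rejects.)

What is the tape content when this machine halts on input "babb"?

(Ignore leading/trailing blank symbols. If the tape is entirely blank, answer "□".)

Execution trace:
Initial: [r0]babb
Step 1: δ(r0, b) = (r1, □, L) → [r1]□□abb
Step 2: δ(r1, □) = (r0, □, R) → □[r0]□abb
Step 3: δ(r0, □) = (r0, b, R) → □b[r0]abb
Step 4: δ(r0, a) = (r0, a, R) → □ba[r0]bb
Step 5: δ(r0, b) = (r1, □, L) → □b[r1]a□b
Step 6: δ(r1, a) = (r0, a, L) → □[r0]ba□b
Step 7: δ(r0, b) = (r1, □, L) → [r1]□□a□b
Step 8: δ(r1, □) = (r0, □, R) → □[r0]□a□b
Step 9: δ(r0, □) = (r0, b, R) → □b[r0]a□b
Step 10: δ(r0, a) = (r0, a, R) → □ba[r0]□b
Step 11: δ(r0, □) = (r0, b, R) → □bab[r0]b
Step 12: δ(r0, b) = (r1, □, L) → □ba[r1]b□

No transition is defined for δ(r1, b). By convention the machine halts and rejects.

Final tape (ignoring leading/trailing blanks): bab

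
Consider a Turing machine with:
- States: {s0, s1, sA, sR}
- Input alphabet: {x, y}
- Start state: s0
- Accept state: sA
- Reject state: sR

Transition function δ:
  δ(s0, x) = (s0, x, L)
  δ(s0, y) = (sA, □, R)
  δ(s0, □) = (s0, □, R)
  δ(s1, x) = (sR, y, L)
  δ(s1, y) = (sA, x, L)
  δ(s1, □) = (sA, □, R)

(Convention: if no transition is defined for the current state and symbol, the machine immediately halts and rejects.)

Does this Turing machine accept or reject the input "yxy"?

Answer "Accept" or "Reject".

Execution trace:
Initial: [s0]yxy
Step 1: δ(s0, y) = (sA, □, R) → □[sA]xy

The machine reaches the accept state sA and halts.

Answer: Accept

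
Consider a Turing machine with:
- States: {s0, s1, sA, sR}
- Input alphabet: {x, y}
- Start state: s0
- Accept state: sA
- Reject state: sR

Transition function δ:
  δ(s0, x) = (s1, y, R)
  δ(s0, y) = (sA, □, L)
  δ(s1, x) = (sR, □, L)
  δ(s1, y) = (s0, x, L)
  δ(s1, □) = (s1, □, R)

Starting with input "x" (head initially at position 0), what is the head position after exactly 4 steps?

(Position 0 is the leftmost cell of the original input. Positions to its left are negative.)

Execution trace (head position shown):
Step 0: [s0]x  (head at position 0)
Step 1: move right → y[s1]□  (head at position 1)
Step 2: move right → y□[s1]□  (head at position 2)
Step 3: move right → y□□[s1]□  (head at position 3)
Step 4: move right → y□□□[s1]□  (head at position 4)

After 4 steps, the head is at position 4.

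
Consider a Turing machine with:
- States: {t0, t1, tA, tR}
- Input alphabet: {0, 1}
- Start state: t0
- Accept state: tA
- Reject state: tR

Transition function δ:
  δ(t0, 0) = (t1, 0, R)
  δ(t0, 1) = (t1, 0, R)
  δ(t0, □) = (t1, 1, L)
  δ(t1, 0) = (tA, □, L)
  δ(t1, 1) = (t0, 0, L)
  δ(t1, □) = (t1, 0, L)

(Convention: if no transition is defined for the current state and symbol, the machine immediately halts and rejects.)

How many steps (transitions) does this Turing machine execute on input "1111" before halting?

Execution trace:
Initial: [t0]1111
Step 1: δ(t0, 1) = (t1, 0, R) → 0[t1]111
Step 2: δ(t1, 1) = (t0, 0, L) → [t0]0011
Step 3: δ(t0, 0) = (t1, 0, R) → 0[t1]011
Step 4: δ(t1, 0) = (tA, □, L) → [tA]0□11

The machine reaches the accept state tA and halts.

The machine executed 4 steps before halting.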